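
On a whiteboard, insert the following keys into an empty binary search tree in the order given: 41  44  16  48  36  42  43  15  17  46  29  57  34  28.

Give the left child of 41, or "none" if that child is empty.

16

Insert 41: tree is empty, so 41 becomes the root.
Insert 44: 44 > 41 → go right. Place as right child of 41.
Insert 16: 16 < 41 → go left. Place as left child of 41.
Insert 48: 48 > 41 → go right; 48 > 44 → go right. Place as right child of 44.
Insert 36: 36 < 41 → go left; 36 > 16 → go right. Place as right child of 16.
Insert 42: 42 > 41 → go right; 42 < 44 → go left. Place as left child of 44.
Insert 43: 43 > 41 → go right; 43 < 44 → go left; 43 > 42 → go right. Place as right child of 42.
Insert 15: 15 < 41 → go left; 15 < 16 → go left. Place as left child of 16.
Insert 17: 17 < 41 → go left; 17 > 16 → go right; 17 < 36 → go left. Place as left child of 36.
Insert 46: 46 > 41 → go right; 46 > 44 → go right; 46 < 48 → go left. Place as left child of 48.
Insert 29: 29 < 41 → go left; 29 > 16 → go right; 29 < 36 → go left; 29 > 17 → go right. Place as right child of 17.
Insert 57: 57 > 41 → go right; 57 > 44 → go right; 57 > 48 → go right. Place as right child of 48.
Insert 34: 34 < 41 → go left; 34 > 16 → go right; 34 < 36 → go left; 34 > 17 → go right; 34 > 29 → go right. Place as right child of 29.
Insert 28: 28 < 41 → go left; 28 > 16 → go right; 28 < 36 → go left; 28 > 17 → go right; 28 < 29 → go left. Place as left child of 29.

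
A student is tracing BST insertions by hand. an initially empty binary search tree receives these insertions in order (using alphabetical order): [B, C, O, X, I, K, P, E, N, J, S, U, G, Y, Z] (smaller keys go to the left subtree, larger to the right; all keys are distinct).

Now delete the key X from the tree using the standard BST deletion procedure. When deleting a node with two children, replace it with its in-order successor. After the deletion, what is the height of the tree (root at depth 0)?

B: root
C: right child of B (depth 1)
O: right child of C (depth 2)
X: right child of O (depth 3)
I: left child of O (depth 3)
K: right child of I (depth 4)
P: left child of X (depth 4)
E: left child of I (depth 4)
N: right child of K (depth 5)
J: left child of K (depth 5)
S: right child of P (depth 5)
U: right child of S (depth 6)
G: right child of E (depth 5)
Y: right child of X (depth 4)
Z: right child of Y (depth 5)

Delete X (two children — replace with in-order successor).
After deletion, deepest node is U at depth 6.

6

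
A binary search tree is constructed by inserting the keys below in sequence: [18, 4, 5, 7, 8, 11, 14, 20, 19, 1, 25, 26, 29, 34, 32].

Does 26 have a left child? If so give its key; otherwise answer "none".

none

18: root
4: left child of 18 (depth 1)
5: right child of 4 (depth 2)
7: right child of 5 (depth 3)
8: right child of 7 (depth 4)
11: right child of 8 (depth 5)
14: right child of 11 (depth 6)
20: right child of 18 (depth 1)
19: left child of 20 (depth 2)
1: left child of 4 (depth 2)
25: right child of 20 (depth 2)
26: right child of 25 (depth 3)
29: right child of 26 (depth 4)
34: right child of 29 (depth 5)
32: left child of 34 (depth 6)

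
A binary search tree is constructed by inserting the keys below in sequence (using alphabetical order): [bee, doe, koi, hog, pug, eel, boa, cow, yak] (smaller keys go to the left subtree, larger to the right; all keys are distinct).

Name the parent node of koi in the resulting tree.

doe

bee: root
doe: right child of bee (depth 1)
koi: right child of doe (depth 2)
hog: left child of koi (depth 3)
pug: right child of koi (depth 3)
eel: left child of hog (depth 4)
boa: left child of doe (depth 2)
cow: right child of boa (depth 3)
yak: right child of pug (depth 4)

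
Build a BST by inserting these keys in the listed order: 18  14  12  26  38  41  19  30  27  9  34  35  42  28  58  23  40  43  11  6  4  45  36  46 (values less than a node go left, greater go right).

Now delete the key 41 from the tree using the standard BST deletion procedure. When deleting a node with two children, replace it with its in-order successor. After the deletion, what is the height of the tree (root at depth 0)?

18: root
14: left child of 18 (depth 1)
12: left child of 14 (depth 2)
26: right child of 18 (depth 1)
38: right child of 26 (depth 2)
41: right child of 38 (depth 3)
19: left child of 26 (depth 2)
30: left child of 38 (depth 3)
27: left child of 30 (depth 4)
9: left child of 12 (depth 3)
34: right child of 30 (depth 4)
35: right child of 34 (depth 5)
42: right child of 41 (depth 4)
28: right child of 27 (depth 5)
58: right child of 42 (depth 5)
23: right child of 19 (depth 3)
40: left child of 41 (depth 4)
43: left child of 58 (depth 6)
11: right child of 9 (depth 4)
6: left child of 9 (depth 4)
4: left child of 6 (depth 5)
45: right child of 43 (depth 7)
36: right child of 35 (depth 6)
46: right child of 45 (depth 8)

Delete 41 (two children — replace with in-order successor).
After deletion, deepest node is 46 at depth 7.

7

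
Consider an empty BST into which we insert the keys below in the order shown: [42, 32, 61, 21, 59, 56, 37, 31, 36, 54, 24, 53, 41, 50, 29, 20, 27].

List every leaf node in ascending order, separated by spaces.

42: root
32: left child of 42 (depth 1)
61: right child of 42 (depth 1)
21: left child of 32 (depth 2)
59: left child of 61 (depth 2)
56: left child of 59 (depth 3)
37: right child of 32 (depth 2)
31: right child of 21 (depth 3)
36: left child of 37 (depth 3)
54: left child of 56 (depth 4)
24: left child of 31 (depth 4)
53: left child of 54 (depth 5)
41: right child of 37 (depth 3)
50: left child of 53 (depth 6)
29: right child of 24 (depth 5)
20: left child of 21 (depth 3)
27: left child of 29 (depth 6)

20 27 36 41 50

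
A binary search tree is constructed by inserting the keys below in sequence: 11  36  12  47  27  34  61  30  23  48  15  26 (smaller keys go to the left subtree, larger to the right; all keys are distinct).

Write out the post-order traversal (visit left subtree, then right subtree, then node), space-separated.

11: root
36: right child of 11 (depth 1)
12: left child of 36 (depth 2)
47: right child of 36 (depth 2)
27: right child of 12 (depth 3)
34: right child of 27 (depth 4)
61: right child of 47 (depth 3)
30: left child of 34 (depth 5)
23: left child of 27 (depth 4)
48: left child of 61 (depth 4)
15: left child of 23 (depth 5)
26: right child of 23 (depth 5)

15 26 23 30 34 27 12 48 61 47 36 11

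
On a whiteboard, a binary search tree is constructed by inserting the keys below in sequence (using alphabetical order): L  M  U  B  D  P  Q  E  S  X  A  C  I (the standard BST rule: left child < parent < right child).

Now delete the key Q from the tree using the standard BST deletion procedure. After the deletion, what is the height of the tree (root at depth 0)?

4

Resulting structure (node: left, right):
  L: L=B, R=M
  M: L=–, R=U
  U: L=P, R=X
  B: L=A, R=D
  D: L=C, R=E
  P: L=–, R=Q
  Q: L=–, R=S
  E: L=–, R=I
  S: L=–, R=–
  X: L=–, R=–
  A: L=–, R=–
  C: L=–, R=–
  I: L=–, R=–

Delete Q (at most one child — splice it out).
After deletion, deepest node is S at depth 4.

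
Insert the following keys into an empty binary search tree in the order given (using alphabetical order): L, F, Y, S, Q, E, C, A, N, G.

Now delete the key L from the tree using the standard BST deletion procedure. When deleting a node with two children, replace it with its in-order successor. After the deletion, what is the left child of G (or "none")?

none

L: root
F: left child of L (depth 1)
Y: right child of L (depth 1)
S: left child of Y (depth 2)
Q: left child of S (depth 3)
E: left child of F (depth 2)
C: left child of E (depth 3)
A: left child of C (depth 4)
N: left child of Q (depth 4)
G: right child of F (depth 2)

Delete L (two children — replace with in-order successor).
After deletion, G's left child: none.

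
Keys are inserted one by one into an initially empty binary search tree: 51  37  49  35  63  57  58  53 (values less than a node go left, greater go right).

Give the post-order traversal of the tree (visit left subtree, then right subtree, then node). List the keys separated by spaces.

35 49 37 53 58 57 63 51

Insert 51: tree is empty, so 51 becomes the root.
Insert 37: 37 < 51 → go left. Place as left child of 51.
Insert 49: 49 < 51 → go left; 49 > 37 → go right. Place as right child of 37.
Insert 35: 35 < 51 → go left; 35 < 37 → go left. Place as left child of 37.
Insert 63: 63 > 51 → go right. Place as right child of 51.
Insert 57: 57 > 51 → go right; 57 < 63 → go left. Place as left child of 63.
Insert 58: 58 > 51 → go right; 58 < 63 → go left; 58 > 57 → go right. Place as right child of 57.
Insert 53: 53 > 51 → go right; 53 < 63 → go left; 53 < 57 → go left. Place as left child of 57.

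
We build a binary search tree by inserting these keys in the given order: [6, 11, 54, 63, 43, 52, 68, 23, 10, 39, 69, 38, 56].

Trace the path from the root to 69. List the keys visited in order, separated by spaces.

6 11 54 63 68 69

Insert 6: tree is empty, so 6 becomes the root.
Insert 11: 11 > 6 → go right. Place as right child of 6.
Insert 54: 54 > 6 → go right; 54 > 11 → go right. Place as right child of 11.
Insert 63: 63 > 6 → go right; 63 > 11 → go right; 63 > 54 → go right. Place as right child of 54.
Insert 43: 43 > 6 → go right; 43 > 11 → go right; 43 < 54 → go left. Place as left child of 54.
Insert 52: 52 > 6 → go right; 52 > 11 → go right; 52 < 54 → go left; 52 > 43 → go right. Place as right child of 43.
Insert 68: 68 > 6 → go right; 68 > 11 → go right; 68 > 54 → go right; 68 > 63 → go right. Place as right child of 63.
Insert 23: 23 > 6 → go right; 23 > 11 → go right; 23 < 54 → go left; 23 < 43 → go left. Place as left child of 43.
Insert 10: 10 > 6 → go right; 10 < 11 → go left. Place as left child of 11.
Insert 39: 39 > 6 → go right; 39 > 11 → go right; 39 < 54 → go left; 39 < 43 → go left; 39 > 23 → go right. Place as right child of 23.
Insert 69: 69 > 6 → go right; 69 > 11 → go right; 69 > 54 → go right; 69 > 63 → go right; 69 > 68 → go right. Place as right child of 68.
Insert 38: 38 > 6 → go right; 38 > 11 → go right; 38 < 54 → go left; 38 < 43 → go left; 38 > 23 → go right; 38 < 39 → go left. Place as left child of 39.
Insert 56: 56 > 6 → go right; 56 > 11 → go right; 56 > 54 → go right; 56 < 63 → go left. Place as left child of 63.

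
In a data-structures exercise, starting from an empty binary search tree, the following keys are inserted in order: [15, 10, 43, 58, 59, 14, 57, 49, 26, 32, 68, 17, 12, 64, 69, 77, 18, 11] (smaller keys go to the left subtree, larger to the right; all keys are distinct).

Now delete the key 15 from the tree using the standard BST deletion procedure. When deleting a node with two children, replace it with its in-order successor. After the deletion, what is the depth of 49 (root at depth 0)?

15: root
10: left child of 15 (depth 1)
43: right child of 15 (depth 1)
58: right child of 43 (depth 2)
59: right child of 58 (depth 3)
14: right child of 10 (depth 2)
57: left child of 58 (depth 3)
49: left child of 57 (depth 4)
26: left child of 43 (depth 2)
32: right child of 26 (depth 3)
68: right child of 59 (depth 4)
17: left child of 26 (depth 3)
12: left child of 14 (depth 3)
64: left child of 68 (depth 5)
69: right child of 68 (depth 5)
77: right child of 69 (depth 6)
18: right child of 17 (depth 4)
11: left child of 12 (depth 4)

Delete 15 (two children — replace with in-order successor).
After deletion, path to 49: 17 → 43 → 58 → 57 → 49.

4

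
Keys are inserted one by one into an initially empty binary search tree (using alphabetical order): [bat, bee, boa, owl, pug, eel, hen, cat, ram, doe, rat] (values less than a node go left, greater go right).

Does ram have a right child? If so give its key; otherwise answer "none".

rat

bat: root
bee: right child of bat (depth 1)
boa: right child of bee (depth 2)
owl: right child of boa (depth 3)
pug: right child of owl (depth 4)
eel: left child of owl (depth 4)
hen: right child of eel (depth 5)
cat: left child of eel (depth 5)
ram: right child of pug (depth 5)
doe: right child of cat (depth 6)
rat: right child of ram (depth 6)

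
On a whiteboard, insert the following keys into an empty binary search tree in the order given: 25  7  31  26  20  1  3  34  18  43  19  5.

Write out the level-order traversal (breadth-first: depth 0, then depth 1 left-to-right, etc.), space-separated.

25: root
7: left child of 25 (depth 1)
31: right child of 25 (depth 1)
26: left child of 31 (depth 2)
20: right child of 7 (depth 2)
1: left child of 7 (depth 2)
3: right child of 1 (depth 3)
34: right child of 31 (depth 2)
18: left child of 20 (depth 3)
43: right child of 34 (depth 3)
19: right child of 18 (depth 4)
5: right child of 3 (depth 4)

25 7 31 1 20 26 34 3 18 43 5 19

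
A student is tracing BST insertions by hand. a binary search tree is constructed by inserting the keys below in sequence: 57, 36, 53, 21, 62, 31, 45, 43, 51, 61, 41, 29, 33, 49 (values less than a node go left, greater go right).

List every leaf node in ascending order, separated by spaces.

29 33 41 49 61

57: root
36: left child of 57 (depth 1)
53: right child of 36 (depth 2)
21: left child of 36 (depth 2)
62: right child of 57 (depth 1)
31: right child of 21 (depth 3)
45: left child of 53 (depth 3)
43: left child of 45 (depth 4)
51: right child of 45 (depth 4)
61: left child of 62 (depth 2)
41: left child of 43 (depth 5)
29: left child of 31 (depth 4)
33: right child of 31 (depth 4)
49: left child of 51 (depth 5)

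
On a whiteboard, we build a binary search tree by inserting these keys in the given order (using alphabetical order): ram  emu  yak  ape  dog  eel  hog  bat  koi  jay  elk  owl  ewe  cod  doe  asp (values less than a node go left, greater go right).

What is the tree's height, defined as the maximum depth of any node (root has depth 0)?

6

Resulting structure (node: left, right):
  ram: L=emu, R=yak
  emu: L=ape, R=hog
  yak: L=–, R=–
  ape: L=–, R=dog
  dog: L=bat, R=eel
  eel: L=–, R=elk
  hog: L=ewe, R=koi
  bat: L=asp, R=cod
  koi: L=jay, R=owl
  jay: L=–, R=–
  elk: L=–, R=–
  owl: L=–, R=–
  ewe: L=–, R=–
  cod: L=–, R=doe
  doe: L=–, R=–
  asp: L=–, R=–

The deepest node is doe at depth 6.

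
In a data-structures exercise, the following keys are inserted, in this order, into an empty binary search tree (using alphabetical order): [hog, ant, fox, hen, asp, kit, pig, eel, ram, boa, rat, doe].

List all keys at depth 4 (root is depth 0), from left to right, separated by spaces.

Resulting structure (node: left, right):
  hog: L=ant, R=kit
  ant: L=–, R=fox
  fox: L=asp, R=hen
  hen: L=–, R=–
  asp: L=–, R=eel
  kit: L=–, R=pig
  pig: L=–, R=ram
  eel: L=boa, R=–
  ram: L=–, R=rat
  boa: L=–, R=doe
  rat: L=–, R=–
  doe: L=–, R=–

eel rat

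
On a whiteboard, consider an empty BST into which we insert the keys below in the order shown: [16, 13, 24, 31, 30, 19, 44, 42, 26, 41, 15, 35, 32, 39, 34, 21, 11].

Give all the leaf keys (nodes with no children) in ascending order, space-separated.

Insert 16: tree is empty, so 16 becomes the root.
Insert 13: 13 < 16 → go left. Place as left child of 16.
Insert 24: 24 > 16 → go right. Place as right child of 16.
Insert 31: 31 > 16 → go right; 31 > 24 → go right. Place as right child of 24.
Insert 30: 30 > 16 → go right; 30 > 24 → go right; 30 < 31 → go left. Place as left child of 31.
Insert 19: 19 > 16 → go right; 19 < 24 → go left. Place as left child of 24.
Insert 44: 44 > 16 → go right; 44 > 24 → go right; 44 > 31 → go right. Place as right child of 31.
Insert 42: 42 > 16 → go right; 42 > 24 → go right; 42 > 31 → go right; 42 < 44 → go left. Place as left child of 44.
Insert 26: 26 > 16 → go right; 26 > 24 → go right; 26 < 31 → go left; 26 < 30 → go left. Place as left child of 30.
Insert 41: 41 > 16 → go right; 41 > 24 → go right; 41 > 31 → go right; 41 < 44 → go left; 41 < 42 → go left. Place as left child of 42.
Insert 15: 15 < 16 → go left; 15 > 13 → go right. Place as right child of 13.
Insert 35: 35 > 16 → go right; 35 > 24 → go right; 35 > 31 → go right; 35 < 44 → go left; 35 < 42 → go left; 35 < 41 → go left. Place as left child of 41.
Insert 32: 32 > 16 → go right; 32 > 24 → go right; 32 > 31 → go right; 32 < 44 → go left; 32 < 42 → go left; 32 < 41 → go left; 32 < 35 → go left. Place as left child of 35.
Insert 39: 39 > 16 → go right; 39 > 24 → go right; 39 > 31 → go right; 39 < 44 → go left; 39 < 42 → go left; 39 < 41 → go left; 39 > 35 → go right. Place as right child of 35.
Insert 34: 34 > 16 → go right; 34 > 24 → go right; 34 > 31 → go right; 34 < 44 → go left; 34 < 42 → go left; 34 < 41 → go left; 34 < 35 → go left; 34 > 32 → go right. Place as right child of 32.
Insert 21: 21 > 16 → go right; 21 < 24 → go left; 21 > 19 → go right. Place as right child of 19.
Insert 11: 11 < 16 → go left; 11 < 13 → go left. Place as left child of 13.

11 15 21 26 34 39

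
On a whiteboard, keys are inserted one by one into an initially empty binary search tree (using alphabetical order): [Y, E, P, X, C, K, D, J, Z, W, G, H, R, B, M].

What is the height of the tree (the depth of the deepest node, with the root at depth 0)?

6

Insert Y: tree is empty, so Y becomes the root.
Insert E: E < Y → go left. Place as left child of Y.
Insert P: P < Y → go left; P > E → go right. Place as right child of E.
Insert X: X < Y → go left; X > E → go right; X > P → go right. Place as right child of P.
Insert C: C < Y → go left; C < E → go left. Place as left child of E.
Insert K: K < Y → go left; K > E → go right; K < P → go left. Place as left child of P.
Insert D: D < Y → go left; D < E → go left; D > C → go right. Place as right child of C.
Insert J: J < Y → go left; J > E → go right; J < P → go left; J < K → go left. Place as left child of K.
Insert Z: Z > Y → go right. Place as right child of Y.
Insert W: W < Y → go left; W > E → go right; W > P → go right; W < X → go left. Place as left child of X.
Insert G: G < Y → go left; G > E → go right; G < P → go left; G < K → go left; G < J → go left. Place as left child of J.
Insert H: H < Y → go left; H > E → go right; H < P → go left; H < K → go left; H < J → go left; H > G → go right. Place as right child of G.
Insert R: R < Y → go left; R > E → go right; R > P → go right; R < X → go left; R < W → go left. Place as left child of W.
Insert B: B < Y → go left; B < E → go left; B < C → go left. Place as left child of C.
Insert M: M < Y → go left; M > E → go right; M < P → go left; M > K → go right. Place as right child of K.

The deepest node is H at depth 6.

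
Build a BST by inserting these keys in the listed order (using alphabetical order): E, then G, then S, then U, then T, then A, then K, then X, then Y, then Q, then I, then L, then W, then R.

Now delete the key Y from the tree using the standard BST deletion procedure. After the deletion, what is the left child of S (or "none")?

E: root
G: right child of E (depth 1)
S: right child of G (depth 2)
U: right child of S (depth 3)
T: left child of U (depth 4)
A: left child of E (depth 1)
K: left child of S (depth 3)
X: right child of U (depth 4)
Y: right child of X (depth 5)
Q: right child of K (depth 4)
I: left child of K (depth 4)
L: left child of Q (depth 5)
W: left child of X (depth 5)
R: right child of Q (depth 5)

Delete Y (at most one child — splice it out).
After deletion, S's left child: K.

K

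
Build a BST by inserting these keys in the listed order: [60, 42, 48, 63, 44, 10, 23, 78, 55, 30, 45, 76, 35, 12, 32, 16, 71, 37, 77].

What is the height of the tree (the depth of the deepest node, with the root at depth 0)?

6

Insert 60: tree is empty, so 60 becomes the root.
Insert 42: 42 < 60 → go left. Place as left child of 60.
Insert 48: 48 < 60 → go left; 48 > 42 → go right. Place as right child of 42.
Insert 63: 63 > 60 → go right. Place as right child of 60.
Insert 44: 44 < 60 → go left; 44 > 42 → go right; 44 < 48 → go left. Place as left child of 48.
Insert 10: 10 < 60 → go left; 10 < 42 → go left. Place as left child of 42.
Insert 23: 23 < 60 → go left; 23 < 42 → go left; 23 > 10 → go right. Place as right child of 10.
Insert 78: 78 > 60 → go right; 78 > 63 → go right. Place as right child of 63.
Insert 55: 55 < 60 → go left; 55 > 42 → go right; 55 > 48 → go right. Place as right child of 48.
Insert 30: 30 < 60 → go left; 30 < 42 → go left; 30 > 10 → go right; 30 > 23 → go right. Place as right child of 23.
Insert 45: 45 < 60 → go left; 45 > 42 → go right; 45 < 48 → go left; 45 > 44 → go right. Place as right child of 44.
Insert 76: 76 > 60 → go right; 76 > 63 → go right; 76 < 78 → go left. Place as left child of 78.
Insert 35: 35 < 60 → go left; 35 < 42 → go left; 35 > 10 → go right; 35 > 23 → go right; 35 > 30 → go right. Place as right child of 30.
Insert 12: 12 < 60 → go left; 12 < 42 → go left; 12 > 10 → go right; 12 < 23 → go left. Place as left child of 23.
Insert 32: 32 < 60 → go left; 32 < 42 → go left; 32 > 10 → go right; 32 > 23 → go right; 32 > 30 → go right; 32 < 35 → go left. Place as left child of 35.
Insert 16: 16 < 60 → go left; 16 < 42 → go left; 16 > 10 → go right; 16 < 23 → go left; 16 > 12 → go right. Place as right child of 12.
Insert 71: 71 > 60 → go right; 71 > 63 → go right; 71 < 78 → go left; 71 < 76 → go left. Place as left child of 76.
Insert 37: 37 < 60 → go left; 37 < 42 → go left; 37 > 10 → go right; 37 > 23 → go right; 37 > 30 → go right; 37 > 35 → go right. Place as right child of 35.
Insert 77: 77 > 60 → go right; 77 > 63 → go right; 77 < 78 → go left; 77 > 76 → go right. Place as right child of 76.

The deepest node is 32 at depth 6.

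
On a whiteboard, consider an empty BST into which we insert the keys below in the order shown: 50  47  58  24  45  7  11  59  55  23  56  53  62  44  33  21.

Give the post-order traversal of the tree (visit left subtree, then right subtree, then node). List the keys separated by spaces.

21 23 11 7 33 44 45 24 47 53 56 55 62 59 58 50

50: root
47: left child of 50 (depth 1)
58: right child of 50 (depth 1)
24: left child of 47 (depth 2)
45: right child of 24 (depth 3)
7: left child of 24 (depth 3)
11: right child of 7 (depth 4)
59: right child of 58 (depth 2)
55: left child of 58 (depth 2)
23: right child of 11 (depth 5)
56: right child of 55 (depth 3)
53: left child of 55 (depth 3)
62: right child of 59 (depth 3)
44: left child of 45 (depth 4)
33: left child of 44 (depth 5)
21: left child of 23 (depth 6)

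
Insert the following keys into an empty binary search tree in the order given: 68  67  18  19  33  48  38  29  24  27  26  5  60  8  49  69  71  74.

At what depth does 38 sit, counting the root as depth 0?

6

68: root
67: left child of 68 (depth 1)
18: left child of 67 (depth 2)
19: right child of 18 (depth 3)
33: right child of 19 (depth 4)
48: right child of 33 (depth 5)
38: left child of 48 (depth 6)
29: left child of 33 (depth 5)
24: left child of 29 (depth 6)
27: right child of 24 (depth 7)
26: left child of 27 (depth 8)
5: left child of 18 (depth 3)
60: right child of 48 (depth 6)
8: right child of 5 (depth 4)
49: left child of 60 (depth 7)
69: right child of 68 (depth 1)
71: right child of 69 (depth 2)
74: right child of 71 (depth 3)

Path to 38: 68 → 67 → 18 → 19 → 33 → 48 → 38, which is 6 edges.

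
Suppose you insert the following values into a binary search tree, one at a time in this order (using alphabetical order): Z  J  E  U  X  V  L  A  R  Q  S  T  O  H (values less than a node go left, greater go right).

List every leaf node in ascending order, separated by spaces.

Insert Z: tree is empty, so Z becomes the root.
Insert J: J < Z → go left. Place as left child of Z.
Insert E: E < Z → go left; E < J → go left. Place as left child of J.
Insert U: U < Z → go left; U > J → go right. Place as right child of J.
Insert X: X < Z → go left; X > J → go right; X > U → go right. Place as right child of U.
Insert V: V < Z → go left; V > J → go right; V > U → go right; V < X → go left. Place as left child of X.
Insert L: L < Z → go left; L > J → go right; L < U → go left. Place as left child of U.
Insert A: A < Z → go left; A < J → go left; A < E → go left. Place as left child of E.
Insert R: R < Z → go left; R > J → go right; R < U → go left; R > L → go right. Place as right child of L.
Insert Q: Q < Z → go left; Q > J → go right; Q < U → go left; Q > L → go right; Q < R → go left. Place as left child of R.
Insert S: S < Z → go left; S > J → go right; S < U → go left; S > L → go right; S > R → go right. Place as right child of R.
Insert T: T < Z → go left; T > J → go right; T < U → go left; T > L → go right; T > R → go right; T > S → go right. Place as right child of S.
Insert O: O < Z → go left; O > J → go right; O < U → go left; O > L → go right; O < R → go left; O < Q → go left. Place as left child of Q.
Insert H: H < Z → go left; H < J → go left; H > E → go right. Place as right child of E.

A H O T V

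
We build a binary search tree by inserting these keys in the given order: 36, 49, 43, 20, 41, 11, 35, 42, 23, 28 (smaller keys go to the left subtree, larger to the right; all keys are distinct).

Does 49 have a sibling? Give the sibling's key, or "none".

20

Resulting structure (node: left, right):
  36: L=20, R=49
  49: L=43, R=–
  43: L=41, R=–
  20: L=11, R=35
  41: L=–, R=42
  11: L=–, R=–
  35: L=23, R=–
  42: L=–, R=–
  23: L=–, R=28
  28: L=–, R=–

49's parent is 36; the other child of 36 is 20.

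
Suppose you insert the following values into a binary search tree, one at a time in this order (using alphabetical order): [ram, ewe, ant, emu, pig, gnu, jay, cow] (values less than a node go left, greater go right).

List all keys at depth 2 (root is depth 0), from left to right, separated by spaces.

Insert ram: tree is empty, so ram becomes the root.
Insert ewe: ewe < ram → go left. Place as left child of ram.
Insert ant: ant < ram → go left; ant < ewe → go left. Place as left child of ewe.
Insert emu: emu < ram → go left; emu < ewe → go left; emu > ant → go right. Place as right child of ant.
Insert pig: pig < ram → go left; pig > ewe → go right. Place as right child of ewe.
Insert gnu: gnu < ram → go left; gnu > ewe → go right; gnu < pig → go left. Place as left child of pig.
Insert jay: jay < ram → go left; jay > ewe → go right; jay < pig → go left; jay > gnu → go right. Place as right child of gnu.
Insert cow: cow < ram → go left; cow < ewe → go left; cow > ant → go right; cow < emu → go left. Place as left child of emu.

ant pig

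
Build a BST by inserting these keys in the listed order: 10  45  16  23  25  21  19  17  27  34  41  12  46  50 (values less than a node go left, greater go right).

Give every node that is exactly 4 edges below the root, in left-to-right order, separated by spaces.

Resulting structure (node: left, right):
  10: L=–, R=45
  45: L=16, R=46
  16: L=12, R=23
  23: L=21, R=25
  25: L=–, R=27
  21: L=19, R=–
  19: L=17, R=–
  17: L=–, R=–
  27: L=–, R=34
  34: L=–, R=41
  41: L=–, R=–
  12: L=–, R=–
  46: L=–, R=50
  50: L=–, R=–

21 25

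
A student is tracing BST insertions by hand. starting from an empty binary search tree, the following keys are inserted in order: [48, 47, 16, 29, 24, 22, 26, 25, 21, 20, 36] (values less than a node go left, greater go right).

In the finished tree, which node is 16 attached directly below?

48: root
47: left child of 48 (depth 1)
16: left child of 47 (depth 2)
29: right child of 16 (depth 3)
24: left child of 29 (depth 4)
22: left child of 24 (depth 5)
26: right child of 24 (depth 5)
25: left child of 26 (depth 6)
21: left child of 22 (depth 6)
20: left child of 21 (depth 7)
36: right child of 29 (depth 4)

47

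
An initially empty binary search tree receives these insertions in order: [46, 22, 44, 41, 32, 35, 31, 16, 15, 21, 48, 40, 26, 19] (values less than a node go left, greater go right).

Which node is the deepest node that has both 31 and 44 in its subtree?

46: root
22: left child of 46 (depth 1)
44: right child of 22 (depth 2)
41: left child of 44 (depth 3)
32: left child of 41 (depth 4)
35: right child of 32 (depth 5)
31: left child of 32 (depth 5)
16: left child of 22 (depth 2)
15: left child of 16 (depth 3)
21: right child of 16 (depth 3)
48: right child of 46 (depth 1)
40: right child of 35 (depth 6)
26: left child of 31 (depth 6)
19: left child of 21 (depth 4)

Path to 31: 46 → 22 → 44 → 41 → 32 → 31
Path to 44: 46 → 22 → 44
44 lies on both paths and is an ancestor of the other node.

44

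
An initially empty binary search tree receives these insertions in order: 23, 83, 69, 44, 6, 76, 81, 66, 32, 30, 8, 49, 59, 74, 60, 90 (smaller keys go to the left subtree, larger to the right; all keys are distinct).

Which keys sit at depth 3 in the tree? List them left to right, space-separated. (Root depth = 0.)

44 76

23: root
83: right child of 23 (depth 1)
69: left child of 83 (depth 2)
44: left child of 69 (depth 3)
6: left child of 23 (depth 1)
76: right child of 69 (depth 3)
81: right child of 76 (depth 4)
66: right child of 44 (depth 4)
32: left child of 44 (depth 4)
30: left child of 32 (depth 5)
8: right child of 6 (depth 2)
49: left child of 66 (depth 5)
59: right child of 49 (depth 6)
74: left child of 76 (depth 4)
60: right child of 59 (depth 7)
90: right child of 83 (depth 2)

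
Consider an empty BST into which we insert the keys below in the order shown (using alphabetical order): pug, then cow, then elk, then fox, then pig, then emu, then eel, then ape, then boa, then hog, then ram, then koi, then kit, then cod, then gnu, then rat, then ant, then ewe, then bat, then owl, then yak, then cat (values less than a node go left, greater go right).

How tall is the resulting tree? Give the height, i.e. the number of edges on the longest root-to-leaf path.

7

Insert pug: tree is empty, so pug becomes the root.
Insert cow: cow < pug → go left. Place as left child of pug.
Insert elk: elk < pug → go left; elk > cow → go right. Place as right child of cow.
Insert fox: fox < pug → go left; fox > cow → go right; fox > elk → go right. Place as right child of elk.
Insert pig: pig < pug → go left; pig > cow → go right; pig > elk → go right; pig > fox → go right. Place as right child of fox.
Insert emu: emu < pug → go left; emu > cow → go right; emu > elk → go right; emu < fox → go left. Place as left child of fox.
Insert eel: eel < pug → go left; eel > cow → go right; eel < elk → go left. Place as left child of elk.
Insert ape: ape < pug → go left; ape < cow → go left. Place as left child of cow.
Insert boa: boa < pug → go left; boa < cow → go left; boa > ape → go right. Place as right child of ape.
Insert hog: hog < pug → go left; hog > cow → go right; hog > elk → go right; hog > fox → go right; hog < pig → go left. Place as left child of pig.
Insert ram: ram > pug → go right. Place as right child of pug.
Insert koi: koi < pug → go left; koi > cow → go right; koi > elk → go right; koi > fox → go right; koi < pig → go left; koi > hog → go right. Place as right child of hog.
Insert kit: kit < pug → go left; kit > cow → go right; kit > elk → go right; kit > fox → go right; kit < pig → go left; kit > hog → go right; kit < koi → go left. Place as left child of koi.
Insert cod: cod < pug → go left; cod < cow → go left; cod > ape → go right; cod > boa → go right. Place as right child of boa.
Insert gnu: gnu < pug → go left; gnu > cow → go right; gnu > elk → go right; gnu > fox → go right; gnu < pig → go left; gnu < hog → go left. Place as left child of hog.
Insert rat: rat > pug → go right; rat > ram → go right. Place as right child of ram.
Insert ant: ant < pug → go left; ant < cow → go left; ant < ape → go left. Place as left child of ape.
Insert ewe: ewe < pug → go left; ewe > cow → go right; ewe > elk → go right; ewe < fox → go left; ewe > emu → go right. Place as right child of emu.
Insert bat: bat < pug → go left; bat < cow → go left; bat > ape → go right; bat < boa → go left. Place as left child of boa.
Insert owl: owl < pug → go left; owl > cow → go right; owl > elk → go right; owl > fox → go right; owl < pig → go left; owl > hog → go right; owl > koi → go right. Place as right child of koi.
Insert yak: yak > pug → go right; yak > ram → go right; yak > rat → go right. Place as right child of rat.
Insert cat: cat < pug → go left; cat < cow → go left; cat > ape → go right; cat > boa → go right; cat < cod → go left. Place as left child of cod.

The deepest node is kit at depth 7.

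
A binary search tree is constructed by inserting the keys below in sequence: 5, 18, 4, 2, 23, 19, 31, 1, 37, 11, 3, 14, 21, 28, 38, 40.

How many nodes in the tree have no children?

6

Insert 5: tree is empty, so 5 becomes the root.
Insert 18: 18 > 5 → go right. Place as right child of 5.
Insert 4: 4 < 5 → go left. Place as left child of 5.
Insert 2: 2 < 5 → go left; 2 < 4 → go left. Place as left child of 4.
Insert 23: 23 > 5 → go right; 23 > 18 → go right. Place as right child of 18.
Insert 19: 19 > 5 → go right; 19 > 18 → go right; 19 < 23 → go left. Place as left child of 23.
Insert 31: 31 > 5 → go right; 31 > 18 → go right; 31 > 23 → go right. Place as right child of 23.
Insert 1: 1 < 5 → go left; 1 < 4 → go left; 1 < 2 → go left. Place as left child of 2.
Insert 37: 37 > 5 → go right; 37 > 18 → go right; 37 > 23 → go right; 37 > 31 → go right. Place as right child of 31.
Insert 11: 11 > 5 → go right; 11 < 18 → go left. Place as left child of 18.
Insert 3: 3 < 5 → go left; 3 < 4 → go left; 3 > 2 → go right. Place as right child of 2.
Insert 14: 14 > 5 → go right; 14 < 18 → go left; 14 > 11 → go right. Place as right child of 11.
Insert 21: 21 > 5 → go right; 21 > 18 → go right; 21 < 23 → go left; 21 > 19 → go right. Place as right child of 19.
Insert 28: 28 > 5 → go right; 28 > 18 → go right; 28 > 23 → go right; 28 < 31 → go left. Place as left child of 31.
Insert 38: 38 > 5 → go right; 38 > 18 → go right; 38 > 23 → go right; 38 > 31 → go right; 38 > 37 → go right. Place as right child of 37.
Insert 40: 40 > 5 → go right; 40 > 18 → go right; 40 > 23 → go right; 40 > 31 → go right; 40 > 37 → go right; 40 > 38 → go right. Place as right child of 38.

Leaves: 1, 3, 14, 21, 28, 40 — 6 in total.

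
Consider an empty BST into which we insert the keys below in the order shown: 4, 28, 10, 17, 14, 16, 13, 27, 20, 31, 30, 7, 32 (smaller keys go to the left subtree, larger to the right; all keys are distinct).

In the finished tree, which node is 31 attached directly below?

28

Resulting structure (node: left, right):
  4: L=–, R=28
  28: L=10, R=31
  10: L=7, R=17
  17: L=14, R=27
  14: L=13, R=16
  16: L=–, R=–
  13: L=–, R=–
  27: L=20, R=–
  20: L=–, R=–
  31: L=30, R=32
  30: L=–, R=–
  7: L=–, R=–
  32: L=–, R=–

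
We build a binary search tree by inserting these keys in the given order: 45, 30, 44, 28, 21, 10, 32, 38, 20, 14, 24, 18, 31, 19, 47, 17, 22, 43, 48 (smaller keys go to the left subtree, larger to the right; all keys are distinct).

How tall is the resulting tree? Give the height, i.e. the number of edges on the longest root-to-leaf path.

8

Resulting structure (node: left, right):
  45: L=30, R=47
  30: L=28, R=44
  44: L=32, R=–
  28: L=21, R=–
  21: L=10, R=24
  10: L=–, R=20
  32: L=31, R=38
  38: L=–, R=43
  20: L=14, R=–
  14: L=–, R=18
  24: L=22, R=–
  18: L=17, R=19
  31: L=–, R=–
  19: L=–, R=–
  47: L=–, R=48
  17: L=–, R=–
  22: L=–, R=–
  43: L=–, R=–
  48: L=–, R=–

The deepest node is 19 at depth 8.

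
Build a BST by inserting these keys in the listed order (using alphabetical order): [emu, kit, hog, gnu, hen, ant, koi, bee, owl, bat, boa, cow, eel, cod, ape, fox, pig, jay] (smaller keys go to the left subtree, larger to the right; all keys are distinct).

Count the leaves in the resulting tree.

7

Insert emu: tree is empty, so emu becomes the root.
Insert kit: kit > emu → go right. Place as right child of emu.
Insert hog: hog > emu → go right; hog < kit → go left. Place as left child of kit.
Insert gnu: gnu > emu → go right; gnu < kit → go left; gnu < hog → go left. Place as left child of hog.
Insert hen: hen > emu → go right; hen < kit → go left; hen < hog → go left; hen > gnu → go right. Place as right child of gnu.
Insert ant: ant < emu → go left. Place as left child of emu.
Insert koi: koi > emu → go right; koi > kit → go right. Place as right child of kit.
Insert bee: bee < emu → go left; bee > ant → go right. Place as right child of ant.
Insert owl: owl > emu → go right; owl > kit → go right; owl > koi → go right. Place as right child of koi.
Insert bat: bat < emu → go left; bat > ant → go right; bat < bee → go left. Place as left child of bee.
Insert boa: boa < emu → go left; boa > ant → go right; boa > bee → go right. Place as right child of bee.
Insert cow: cow < emu → go left; cow > ant → go right; cow > bee → go right; cow > boa → go right. Place as right child of boa.
Insert eel: eel < emu → go left; eel > ant → go right; eel > bee → go right; eel > boa → go right; eel > cow → go right. Place as right child of cow.
Insert cod: cod < emu → go left; cod > ant → go right; cod > bee → go right; cod > boa → go right; cod < cow → go left. Place as left child of cow.
Insert ape: ape < emu → go left; ape > ant → go right; ape < bee → go left; ape < bat → go left. Place as left child of bat.
Insert fox: fox > emu → go right; fox < kit → go left; fox < hog → go left; fox < gnu → go left. Place as left child of gnu.
Insert pig: pig > emu → go right; pig > kit → go right; pig > koi → go right; pig > owl → go right. Place as right child of owl.
Insert jay: jay > emu → go right; jay < kit → go left; jay > hog → go right. Place as right child of hog.

Leaves: ape, cod, eel, fox, hen, jay, pig — 7 in total.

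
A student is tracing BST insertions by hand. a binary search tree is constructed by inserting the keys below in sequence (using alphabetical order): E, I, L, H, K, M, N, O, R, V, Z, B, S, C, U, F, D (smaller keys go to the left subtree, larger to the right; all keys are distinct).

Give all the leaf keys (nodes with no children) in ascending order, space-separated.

E: root
I: right child of E (depth 1)
L: right child of I (depth 2)
H: left child of I (depth 2)
K: left child of L (depth 3)
M: right child of L (depth 3)
N: right child of M (depth 4)
O: right child of N (depth 5)
R: right child of O (depth 6)
V: right child of R (depth 7)
Z: right child of V (depth 8)
B: left child of E (depth 1)
S: left child of V (depth 8)
C: right child of B (depth 2)
U: right child of S (depth 9)
F: left child of H (depth 3)
D: right child of C (depth 3)

D F K U Z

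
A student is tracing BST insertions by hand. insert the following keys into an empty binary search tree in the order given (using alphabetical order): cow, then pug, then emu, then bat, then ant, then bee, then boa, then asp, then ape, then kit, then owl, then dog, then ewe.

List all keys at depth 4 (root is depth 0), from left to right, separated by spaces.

ape ewe owl

cow: root
pug: right child of cow (depth 1)
emu: left child of pug (depth 2)
bat: left child of cow (depth 1)
ant: left child of bat (depth 2)
bee: right child of bat (depth 2)
boa: right child of bee (depth 3)
asp: right child of ant (depth 3)
ape: left child of asp (depth 4)
kit: right child of emu (depth 3)
owl: right child of kit (depth 4)
dog: left child of emu (depth 3)
ewe: left child of kit (depth 4)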